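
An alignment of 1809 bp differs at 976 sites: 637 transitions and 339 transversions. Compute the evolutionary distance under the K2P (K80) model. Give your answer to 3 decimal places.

1.229

P = 637/1809 ≈ 0.352128 and Q = 339/1809 ≈ 0.187396.
Under the Kimura two-parameter model, d = −½ ln(1 − 2P − Q) − ¼ ln(1 − 2Q).
1 − 2P − Q = 0.108348, giving −½ ln(0.108348) = 1.111204.
1 − 2Q = 0.625208, giving −¼ ln(0.625208) = 0.117418.
d = 1.111204 + 0.117418 = 1.228622.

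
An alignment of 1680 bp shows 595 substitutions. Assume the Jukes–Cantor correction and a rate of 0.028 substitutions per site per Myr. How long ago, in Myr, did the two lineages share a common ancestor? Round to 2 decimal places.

8.56

p = 595/1680 ≈ 0.354167.
d = −(3/4) ln(1 − 4p/3) = −0.75 ln(1 − 0.472223) = −0.75 ln(0.527777)
  = −0.75 × (-0.639081) = 0.479311 substitutions/site.
Under a molecular clock d = 2μt, so t = d/(2μ) = 0.479311 / (2 × 0.028) = 8.56 Myr.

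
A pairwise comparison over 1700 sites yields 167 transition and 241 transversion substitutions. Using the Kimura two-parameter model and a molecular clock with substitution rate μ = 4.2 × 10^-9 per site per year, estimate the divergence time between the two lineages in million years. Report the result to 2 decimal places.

34.50

P = 167/1700 ≈ 0.098235 and Q = 241/1700 ≈ 0.141765.
Under the Kimura two-parameter model, d = −½ ln(1 − 2P − Q) − ¼ ln(1 − 2Q).
1 − 2P − Q = 0.661765, giving −½ ln(0.661765) = 0.206422.
1 − 2Q = 0.71647, giving −¼ ln(0.71647) = 0.083355.
d = 0.206422 + 0.083355 = 0.289777.
Under a molecular clock d = 2μt, so t = d/(2μ) = 0.289777 / (2 × 4.2 × 10^-9) = 34.50 million years.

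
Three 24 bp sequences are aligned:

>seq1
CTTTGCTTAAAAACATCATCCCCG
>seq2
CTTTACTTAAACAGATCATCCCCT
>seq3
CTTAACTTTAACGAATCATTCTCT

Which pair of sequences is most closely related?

seq1–seq2: 4/24 differ, p = 0.167, d = 0.188.
seq1–seq3: 9/24 differ, p = 0.375, d = 0.520.
seq2–seq3: 6/24 differ, p = 0.250, d = 0.304.
The smallest distance is between seq1 and seq2.

seq1 and seq2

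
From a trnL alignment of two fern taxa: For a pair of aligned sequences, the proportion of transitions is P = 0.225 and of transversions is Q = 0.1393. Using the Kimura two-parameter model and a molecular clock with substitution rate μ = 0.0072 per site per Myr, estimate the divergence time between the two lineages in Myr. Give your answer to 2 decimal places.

36.57

Under the Kimura two-parameter model, d = −½ ln(1 − 2P − Q) − ¼ ln(1 − 2Q).
1 − 2P − Q = 0.4107, giving −½ ln(0.4107) = 0.444946.
1 − 2Q = 0.7214, giving −¼ ln(0.7214) = 0.081640.
d = 0.444946 + 0.081640 = 0.526586.
Under a molecular clock d = 2μt, so t = d/(2μ) = 0.526586 / (2 × 0.0072) = 36.57 Myr.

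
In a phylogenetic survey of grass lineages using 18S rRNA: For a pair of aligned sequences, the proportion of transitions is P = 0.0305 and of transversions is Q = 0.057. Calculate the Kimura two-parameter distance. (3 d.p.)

Under the Kimura two-parameter model, d = −½ ln(1 − 2P − Q) − ¼ ln(1 − 2Q).
1 − 2P − Q = 0.882, giving −½ ln(0.882) = 0.062782.
1 − 2Q = 0.886, giving −¼ ln(0.886) = 0.030260.
d = 0.062782 + 0.030260 = 0.093042.

0.093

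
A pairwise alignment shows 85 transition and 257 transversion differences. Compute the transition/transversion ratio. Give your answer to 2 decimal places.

R = 85/257 = 0.330739… ≈ 0.33 (to 2 d.p.).

0.33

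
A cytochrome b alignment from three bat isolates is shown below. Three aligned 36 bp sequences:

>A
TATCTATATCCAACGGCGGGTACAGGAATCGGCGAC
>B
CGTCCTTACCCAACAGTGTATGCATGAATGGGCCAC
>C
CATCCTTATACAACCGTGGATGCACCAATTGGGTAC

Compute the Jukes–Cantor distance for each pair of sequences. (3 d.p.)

A–B: 13/36 sites differ → p ≈ 0.361111, d = −0.75 ln(1 − 0.481481) = 0.492584 ≈ 0.493.
A–C: 13/36 sites differ → p ≈ 0.361111, d = −0.75 ln(1 − 0.481481) = 0.492584 ≈ 0.493.
B–C: 10/36 sites differ → p ≈ 0.277778, d = −0.75 ln(1 − 0.370371) = 0.346968 ≈ 0.347.

d(A,B) = 0.493, d(A,C) = 0.493, d(B,C) = 0.347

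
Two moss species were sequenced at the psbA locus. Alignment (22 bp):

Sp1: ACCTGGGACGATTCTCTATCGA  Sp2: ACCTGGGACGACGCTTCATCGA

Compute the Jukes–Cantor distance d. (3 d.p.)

0.208

The sequences differ at 4 of 22 sites (12, 13, 16, 17), so p = 4/22 ≈ 0.181818.
d = −(3/4) ln(1 − 4p/3) = −0.75 ln(1 − 0.242424) = −0.75 ln(0.757576)
  = −0.75 × (-0.277631) = 0.208223 substitutions/site.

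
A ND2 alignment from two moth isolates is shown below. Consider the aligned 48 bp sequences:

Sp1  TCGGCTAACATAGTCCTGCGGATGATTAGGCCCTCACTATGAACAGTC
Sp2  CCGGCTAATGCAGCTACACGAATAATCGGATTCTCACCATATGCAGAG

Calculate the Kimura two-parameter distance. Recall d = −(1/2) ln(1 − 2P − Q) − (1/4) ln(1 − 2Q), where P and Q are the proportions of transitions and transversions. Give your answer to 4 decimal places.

Of 48 sites, 18 differences are transitions and 4 are transversions, so P = 18/48 = 0.375 and Q = 4/48 ≈ 0.083333.
Under the Kimura two-parameter model, d = −½ ln(1 − 2P − Q) − ¼ ln(1 − 2Q).
1 − 2P − Q = 0.166667, giving −½ ln(0.166667) = 0.895879.
1 − 2Q = 0.833334, giving −¼ ln(0.833334) = 0.045580.
d = 0.895879 + 0.045580 = 0.941459.

0.9415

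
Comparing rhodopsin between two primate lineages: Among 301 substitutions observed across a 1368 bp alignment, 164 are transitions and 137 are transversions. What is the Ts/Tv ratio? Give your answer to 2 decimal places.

R = 164/137 = 1.197080… ≈ 1.20 (to 2 d.p.).

1.20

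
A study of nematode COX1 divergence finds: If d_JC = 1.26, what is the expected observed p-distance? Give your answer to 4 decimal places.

p = (3/4)(1 − e^(−4d/3)) = 0.75 × (1 − e^(-1.68)) = 0.75 × (1 − 0.186374) = 0.610220.

0.6102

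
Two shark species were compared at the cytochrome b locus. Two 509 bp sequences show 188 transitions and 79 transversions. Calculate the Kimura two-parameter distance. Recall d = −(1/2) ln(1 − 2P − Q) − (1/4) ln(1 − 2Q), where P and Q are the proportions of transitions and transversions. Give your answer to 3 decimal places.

1.215

P = 188/509 ≈ 0.369352 and Q = 79/509 ≈ 0.155206.
Under the Kimura two-parameter model, d = −½ ln(1 − 2P − Q) − ¼ ln(1 − 2Q).
1 − 2P − Q = 0.10609, giving −½ ln(0.10609) = 1.121734.
1 − 2Q = 0.689588, giving −¼ ln(0.689588) = 0.092915.
d = 1.121734 + 0.092915 = 1.214649.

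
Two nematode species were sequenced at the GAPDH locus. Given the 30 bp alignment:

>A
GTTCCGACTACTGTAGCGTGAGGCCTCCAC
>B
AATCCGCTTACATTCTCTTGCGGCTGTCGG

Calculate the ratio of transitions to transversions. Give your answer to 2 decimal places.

Transitions are A↔G and C↔T; transversions are all other mismatches.
Transitions: 5. Transversions: 10.
R = 5/10 = 0.50.

0.50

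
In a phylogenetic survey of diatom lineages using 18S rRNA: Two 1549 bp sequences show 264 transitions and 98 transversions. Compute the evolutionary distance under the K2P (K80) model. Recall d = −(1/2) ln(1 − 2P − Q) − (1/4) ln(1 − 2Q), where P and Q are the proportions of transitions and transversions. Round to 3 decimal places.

P = 264/1549 ≈ 0.170433 and Q = 98/1549 ≈ 0.063267.
Under the Kimura two-parameter model, d = −½ ln(1 − 2P − Q) − ¼ ln(1 − 2Q).
1 − 2P − Q = 0.595867, giving −½ ln(0.595867) = 0.258869.
1 − 2Q = 0.873466, giving −¼ ln(0.873466) = 0.033822.
d = 0.258869 + 0.033822 = 0.292691.

0.293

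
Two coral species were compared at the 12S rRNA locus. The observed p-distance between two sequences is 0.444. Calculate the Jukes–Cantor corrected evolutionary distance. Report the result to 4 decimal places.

d = −(3/4) ln(1 − 4p/3) = −0.75 ln(1 − 0.592) = −0.75 ln(0.408)
  = −0.75 × (-0.896488) = 0.672366 substitutions/site.

0.6724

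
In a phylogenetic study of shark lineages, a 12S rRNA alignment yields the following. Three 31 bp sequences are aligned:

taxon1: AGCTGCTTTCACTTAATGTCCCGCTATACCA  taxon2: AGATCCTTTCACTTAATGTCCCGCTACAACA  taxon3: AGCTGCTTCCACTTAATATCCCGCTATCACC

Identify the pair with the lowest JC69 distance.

taxon1 and taxon2

taxon1–taxon2: 4/31 differ, p = 0.129, d = 0.142.
taxon1–taxon3: 5/31 differ, p = 0.161, d = 0.182.
taxon2–taxon3: 7/31 differ, p = 0.226, d = 0.269.
The smallest distance is between taxon1 and taxon2.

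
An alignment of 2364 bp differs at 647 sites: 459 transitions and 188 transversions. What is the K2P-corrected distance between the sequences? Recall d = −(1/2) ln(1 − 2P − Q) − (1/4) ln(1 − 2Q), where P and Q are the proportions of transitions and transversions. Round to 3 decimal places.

P = 459/2364 ≈ 0.194162 and Q = 188/2364 ≈ 0.079526.
Under the Kimura two-parameter model, d = −½ ln(1 − 2P − Q) − ¼ ln(1 − 2Q).
1 − 2P − Q = 0.53215, giving −½ ln(0.53215) = 0.315415.
1 − 2Q = 0.840948, giving −¼ ln(0.840948) = 0.043306.
d = 0.315415 + 0.043306 = 0.358721.

0.359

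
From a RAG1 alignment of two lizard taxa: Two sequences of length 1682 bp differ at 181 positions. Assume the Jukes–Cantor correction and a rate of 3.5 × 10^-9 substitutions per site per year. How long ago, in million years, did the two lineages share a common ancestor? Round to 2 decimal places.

16.59

p = 181/1682 ≈ 0.10761.
d = −(3/4) ln(1 − 4p/3) = −0.75 ln(1 − 0.14348) = −0.75 ln(0.85652)
  = −0.75 × (-0.154878) = 0.116159 substitutions/site.
Under a molecular clock d = 2μt, so t = d/(2μ) = 0.116159 / (2 × 3.5 × 10^-9) = 16.59 million years.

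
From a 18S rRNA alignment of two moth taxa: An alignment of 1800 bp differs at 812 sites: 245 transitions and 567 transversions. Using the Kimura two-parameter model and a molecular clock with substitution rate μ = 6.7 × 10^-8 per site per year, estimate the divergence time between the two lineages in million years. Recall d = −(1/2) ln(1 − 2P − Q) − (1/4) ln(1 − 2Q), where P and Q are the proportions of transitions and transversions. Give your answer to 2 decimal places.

P = 245/1800 ≈ 0.136111 and Q = 567/1800 = 0.315.
Under the Kimura two-parameter model, d = −½ ln(1 − 2P − Q) − ¼ ln(1 − 2Q).
1 − 2P − Q = 0.412778, giving −½ ln(0.412778) = 0.442423.
1 − 2Q = 0.37, giving −¼ ln(0.37) = 0.248563.
d = 0.442423 + 0.248563 = 0.690986.
Under a molecular clock d = 2μt, so t = d/(2μ) = 0.690986 / (2 × 6.7 × 10^-8) = 5.16 million years.

5.16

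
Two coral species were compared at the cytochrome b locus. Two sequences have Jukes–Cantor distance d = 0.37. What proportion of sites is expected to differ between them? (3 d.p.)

p = (3/4)(1 − e^(−4d/3)) = 0.75 × (1 − e^(-0.493333)) = 0.75 × (1 − 0.610588) = 0.292059.

0.292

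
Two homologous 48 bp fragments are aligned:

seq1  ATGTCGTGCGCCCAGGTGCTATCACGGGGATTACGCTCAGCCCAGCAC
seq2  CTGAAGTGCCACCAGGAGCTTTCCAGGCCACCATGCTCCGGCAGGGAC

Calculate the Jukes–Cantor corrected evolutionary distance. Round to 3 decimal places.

0.563

The sequences differ at 19 of 48 sites, so p = 19/48 ≈ 0.395833.
d = −(3/4) ln(1 − 4p/3) = −0.75 ln(1 − 0.527777) = −0.75 ln(0.472223)
  = −0.75 × (-0.750304) = 0.562728 substitutions/site.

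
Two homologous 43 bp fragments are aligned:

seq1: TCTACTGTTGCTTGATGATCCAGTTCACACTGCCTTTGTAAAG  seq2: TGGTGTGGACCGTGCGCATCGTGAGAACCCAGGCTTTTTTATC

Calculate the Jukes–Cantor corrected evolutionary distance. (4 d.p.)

0.9367

The sequences differ at 23 of 43 sites, so p = 23/43 ≈ 0.534884.
d = −(3/4) ln(1 − 4p/3) = −0.75 ln(1 − 0.713179) = −0.75 ln(0.286821)
  = −0.75 × (-1.248897) = 0.936673 substitutions/site.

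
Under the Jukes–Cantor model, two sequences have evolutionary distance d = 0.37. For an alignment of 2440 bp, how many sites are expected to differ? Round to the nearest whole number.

713

Invert JC69: p = (3/4)(1 − e^(−4d/3)) = 0.75 × (1 − e^(-0.493333)) = 0.75 × (1 − 0.610588) = 0.292059.
Expected differing sites = pL ≈ 0.292059 × 2440 = 712.62396 ≈ 713.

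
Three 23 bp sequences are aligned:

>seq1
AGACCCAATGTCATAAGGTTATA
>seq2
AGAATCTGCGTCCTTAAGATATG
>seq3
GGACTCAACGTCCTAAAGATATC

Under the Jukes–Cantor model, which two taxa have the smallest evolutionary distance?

seq2 and seq3

seq1–seq2: 10/23 differ, p = 0.435, d = 0.650.
seq1–seq3: 7/23 differ, p = 0.304, d = 0.390.
seq2–seq3: 6/23 differ, p = 0.261, d = 0.321.
The smallest distance is between seq2 and seq3.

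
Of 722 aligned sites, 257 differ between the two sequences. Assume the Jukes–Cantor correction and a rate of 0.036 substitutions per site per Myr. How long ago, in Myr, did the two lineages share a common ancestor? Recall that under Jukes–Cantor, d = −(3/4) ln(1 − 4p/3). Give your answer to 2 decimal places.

6.70

p = 257/722 ≈ 0.355956.
d = −(3/4) ln(1 − 4p/3) = −0.75 ln(1 − 0.474608) = −0.75 ln(0.525392)
  = −0.75 × (-0.643611) = 0.482708 substitutions/site.
Under a molecular clock d = 2μt, so t = d/(2μ) = 0.482708 / (2 × 0.036) = 6.70 Myr.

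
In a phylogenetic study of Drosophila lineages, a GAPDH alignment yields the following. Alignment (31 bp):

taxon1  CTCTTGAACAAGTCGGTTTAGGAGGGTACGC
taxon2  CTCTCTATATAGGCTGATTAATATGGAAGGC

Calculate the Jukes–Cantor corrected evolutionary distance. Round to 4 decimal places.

0.6143

The sequences differ at 13 of 31 sites, so p = 13/31 ≈ 0.419355.
d = −(3/4) ln(1 − 4p/3) = −0.75 ln(1 − 0.55914) = −0.75 ln(0.44086)
  = −0.75 × (-0.819028) = 0.614271 substitutions/site.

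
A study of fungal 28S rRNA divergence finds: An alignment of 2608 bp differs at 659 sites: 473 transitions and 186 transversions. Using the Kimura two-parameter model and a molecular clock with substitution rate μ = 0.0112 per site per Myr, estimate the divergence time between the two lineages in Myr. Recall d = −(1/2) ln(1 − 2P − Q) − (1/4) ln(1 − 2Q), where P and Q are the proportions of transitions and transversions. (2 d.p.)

P = 473/2608 ≈ 0.181365 and Q = 186/2608 ≈ 0.071319.
Under the Kimura two-parameter model, d = −½ ln(1 − 2P − Q) − ¼ ln(1 − 2Q).
1 − 2P − Q = 0.565951, giving −½ ln(0.565951) = 0.284624.
1 − 2Q = 0.857362, giving −¼ ln(0.857362) = 0.038474.
d = 0.284624 + 0.038474 = 0.323098.
Under a molecular clock d = 2μt, so t = d/(2μ) = 0.323098 / (2 × 0.0112) = 14.42 Myr.

14.42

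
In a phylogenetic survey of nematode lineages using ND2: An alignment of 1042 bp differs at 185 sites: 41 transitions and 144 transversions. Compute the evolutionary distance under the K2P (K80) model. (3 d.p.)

0.203

P = 41/1042 ≈ 0.039347 and Q = 144/1042 ≈ 0.138196.
Under the Kimura two-parameter model, d = −½ ln(1 − 2P − Q) − ¼ ln(1 − 2Q).
1 − 2P − Q = 0.78311, giving −½ ln(0.78311) = 0.122241.
1 − 2Q = 0.723608, giving −¼ ln(0.723608) = 0.080876.
d = 0.122241 + 0.080876 = 0.203117.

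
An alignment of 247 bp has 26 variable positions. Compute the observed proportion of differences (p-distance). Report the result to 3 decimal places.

p = 26/247 = 0.105263… ≈ 0.105 (to 3 d.p.).

0.105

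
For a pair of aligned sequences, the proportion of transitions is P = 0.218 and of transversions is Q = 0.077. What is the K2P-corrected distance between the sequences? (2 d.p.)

0.40

Under the Kimura two-parameter model, d = −½ ln(1 − 2P − Q) − ¼ ln(1 − 2Q).
1 − 2P − Q = 0.487, giving −½ ln(0.487) = 0.359746.
1 − 2Q = 0.846, giving −¼ ln(0.846) = 0.041809.
d = 0.359746 + 0.041809 = 0.401555.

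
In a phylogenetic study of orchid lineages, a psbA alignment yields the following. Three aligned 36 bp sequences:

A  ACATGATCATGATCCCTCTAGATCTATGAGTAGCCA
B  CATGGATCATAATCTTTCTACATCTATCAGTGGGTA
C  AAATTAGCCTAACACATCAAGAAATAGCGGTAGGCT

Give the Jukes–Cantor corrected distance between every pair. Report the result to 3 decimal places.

A–B: 12/36 sites differ → p ≈ 0.333333, d = −0.75 ln(1 − 0.444444) = 0.440839 ≈ 0.441.
A–C: 16/36 sites differ → p ≈ 0.444444, d = −0.75 ln(1 − 0.592592) = 0.673455 ≈ 0.673.
B–C: 19/36 sites differ → p ≈ 0.527778, d = −0.75 ln(1 − 0.703704) = 0.912297 ≈ 0.912.

d(A,B) = 0.441, d(A,C) = 0.673, d(B,C) = 0.912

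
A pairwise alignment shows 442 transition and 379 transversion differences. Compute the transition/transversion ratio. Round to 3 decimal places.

R = 442/379 = 1.166226… ≈ 1.166 (to 3 d.p.).

1.166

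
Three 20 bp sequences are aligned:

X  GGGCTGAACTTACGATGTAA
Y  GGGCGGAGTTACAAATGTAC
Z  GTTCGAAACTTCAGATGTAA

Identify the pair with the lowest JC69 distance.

X and Z

X–Y: 8/20 differ, p = 0.400, d = 0.572.
X–Z: 6/20 differ, p = 0.300, d = 0.383.
Y–Z: 8/20 differ, p = 0.400, d = 0.572.
The smallest distance is between X and Z.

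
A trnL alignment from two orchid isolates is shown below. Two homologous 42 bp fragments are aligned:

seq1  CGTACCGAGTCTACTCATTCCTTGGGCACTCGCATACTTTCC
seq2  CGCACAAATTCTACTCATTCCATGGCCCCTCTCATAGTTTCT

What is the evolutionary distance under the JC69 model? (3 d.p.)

0.286

The sequences differ at 10 of 42 sites (3, 6, 7, 9, 22, 26, 28, 32, 37, 42), so p = 10/42 ≈ 0.238095.
d = −(3/4) ln(1 − 4p/3) = −0.75 ln(1 − 0.31746) = −0.75 ln(0.68254)
  = −0.75 × (-0.381934) = 0.286451 substitutions/site.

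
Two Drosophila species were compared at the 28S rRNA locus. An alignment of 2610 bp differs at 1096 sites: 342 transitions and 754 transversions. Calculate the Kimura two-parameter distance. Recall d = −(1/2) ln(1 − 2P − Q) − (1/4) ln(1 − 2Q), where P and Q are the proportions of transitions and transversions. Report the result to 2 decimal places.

P = 342/2610 ≈ 0.131034 and Q = 754/2610 ≈ 0.288889.
Under the Kimura two-parameter model, d = −½ ln(1 − 2P − Q) − ¼ ln(1 − 2Q).
1 − 2P − Q = 0.449043, giving −½ ln(0.449043) = 0.400318.
1 − 2Q = 0.422222, giving −¼ ln(0.422222) = 0.215556.
d = 0.400318 + 0.215556 = 0.615874.

0.62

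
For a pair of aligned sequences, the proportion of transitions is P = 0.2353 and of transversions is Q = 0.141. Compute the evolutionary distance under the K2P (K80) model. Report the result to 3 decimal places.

0.556

Under the Kimura two-parameter model, d = −½ ln(1 − 2P − Q) − ¼ ln(1 − 2Q).
1 − 2P − Q = 0.3884, giving −½ ln(0.3884) = 0.472860.
1 − 2Q = 0.718, giving −¼ ln(0.718) = 0.082821.
d = 0.472860 + 0.082821 = 0.555681.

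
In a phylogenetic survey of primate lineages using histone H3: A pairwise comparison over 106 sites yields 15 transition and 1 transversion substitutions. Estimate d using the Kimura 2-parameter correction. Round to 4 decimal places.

P = 15/106 ≈ 0.141509 and Q = 1/106 ≈ 0.009434.
Under the Kimura two-parameter model, d = −½ ln(1 − 2P − Q) − ¼ ln(1 − 2Q).
1 − 2P − Q = 0.707548, giving −½ ln(0.707548) = 0.172975.
1 − 2Q = 0.981132, giving −¼ ln(0.981132) = 0.004762.
d = 0.172975 + 0.004762 = 0.177737.

0.1777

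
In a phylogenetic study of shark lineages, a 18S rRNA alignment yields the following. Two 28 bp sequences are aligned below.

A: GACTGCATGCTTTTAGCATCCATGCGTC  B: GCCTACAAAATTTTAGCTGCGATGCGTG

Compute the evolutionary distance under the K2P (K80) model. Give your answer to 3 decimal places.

Of 28 sites, 2 differences are transitions and 7 are transversions, so P = 2/28 ≈ 0.071429 and Q = 7/28 = 0.25.
Under the Kimura two-parameter model, d = −½ ln(1 − 2P − Q) − ¼ ln(1 − 2Q).
1 − 2P − Q = 0.607142, giving −½ ln(0.607142) = 0.249496.
1 − 2Q = 0.5, giving −¼ ln(0.5) = 0.173287.
d = 0.249496 + 0.173287 = 0.422783.

0.423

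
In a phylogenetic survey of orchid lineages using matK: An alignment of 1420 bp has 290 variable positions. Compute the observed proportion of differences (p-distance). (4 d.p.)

p = 290/1420 = 0.204225… ≈ 0.2042 (to 4 d.p.).

0.2042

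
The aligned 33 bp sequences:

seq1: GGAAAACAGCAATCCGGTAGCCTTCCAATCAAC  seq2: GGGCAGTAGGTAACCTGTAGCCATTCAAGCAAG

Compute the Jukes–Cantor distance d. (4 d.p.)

0.4975

The sequences differ at 12 of 33 sites, so p = 12/33 ≈ 0.363636.
d = −(3/4) ln(1 − 4p/3) = −0.75 ln(1 − 0.484848) = −0.75 ln(0.515152)
  = −0.75 × (-0.663293) = 0.497470 substitutions/site.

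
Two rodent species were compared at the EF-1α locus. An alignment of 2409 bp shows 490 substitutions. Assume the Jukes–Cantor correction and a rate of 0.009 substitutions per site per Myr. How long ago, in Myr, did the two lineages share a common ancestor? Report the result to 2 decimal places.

p = 490/2409 ≈ 0.203404.
d = −(3/4) ln(1 − 4p/3) = −0.75 ln(1 − 0.271205) = −0.75 ln(0.728795)
  = −0.75 × (-0.316363) = 0.237272 substitutions/site.
Under a molecular clock d = 2μt, so t = d/(2μ) = 0.237272 / (2 × 0.009) = 13.18 Myr.

13.18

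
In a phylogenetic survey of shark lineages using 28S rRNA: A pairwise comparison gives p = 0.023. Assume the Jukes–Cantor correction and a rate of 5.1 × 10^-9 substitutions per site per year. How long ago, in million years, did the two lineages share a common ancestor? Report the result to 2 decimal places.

d = −(3/4) ln(1 − 4p/3) = −0.75 ln(1 − 0.030667) = −0.75 ln(0.969333)
  = −0.75 × (-0.031147) = 0.023360 substitutions/site.
Under a molecular clock d = 2μt, so t = d/(2μ) = 0.023360 / (2 × 5.1 × 10^-9) = 2.29 million years.

2.29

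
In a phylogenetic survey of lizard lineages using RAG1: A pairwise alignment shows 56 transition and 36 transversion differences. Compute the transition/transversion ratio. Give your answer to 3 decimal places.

R = 56/36 = 1.555555… ≈ 1.556 (to 3 d.p.).

1.556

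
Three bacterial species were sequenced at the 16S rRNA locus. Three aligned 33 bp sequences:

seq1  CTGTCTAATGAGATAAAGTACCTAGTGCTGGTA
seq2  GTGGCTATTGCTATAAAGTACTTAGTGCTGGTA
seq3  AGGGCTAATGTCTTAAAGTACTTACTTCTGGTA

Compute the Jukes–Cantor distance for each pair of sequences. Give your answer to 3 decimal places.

seq1–seq2: 6/33 sites differ → p ≈ 0.181818, d = −0.75 ln(1 − 0.242424) = 0.208224 ≈ 0.208.
seq1–seq3: 9/33 sites differ → p ≈ 0.272727, d = −0.75 ln(1 − 0.363636) = 0.338988 ≈ 0.339.
seq2–seq3: 8/33 sites differ → p ≈ 0.242424, d = −0.75 ln(1 − 0.323232) = 0.292820 ≈ 0.293.

d(seq1,seq2) = 0.208, d(seq1,seq3) = 0.339, d(seq2,seq3) = 0.293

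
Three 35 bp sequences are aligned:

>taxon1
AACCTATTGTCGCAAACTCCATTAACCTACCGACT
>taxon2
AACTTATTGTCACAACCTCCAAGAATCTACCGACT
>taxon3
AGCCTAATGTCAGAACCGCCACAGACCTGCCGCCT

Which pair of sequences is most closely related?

taxon1 and taxon2

taxon1–taxon2: 6/35 differ, p = 0.171, d = 0.195.
taxon1–taxon3: 11/35 differ, p = 0.314, d = 0.407.
taxon2–taxon3: 11/35 differ, p = 0.314, d = 0.407.
The smallest distance is between taxon1 and taxon2.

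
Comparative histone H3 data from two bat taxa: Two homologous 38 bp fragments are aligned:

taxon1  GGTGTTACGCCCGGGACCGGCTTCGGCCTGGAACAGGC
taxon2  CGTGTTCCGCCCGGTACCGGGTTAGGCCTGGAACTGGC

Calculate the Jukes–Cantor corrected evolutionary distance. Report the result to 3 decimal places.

0.177

The sequences differ at 6 of 38 sites (1, 7, 15, 21, 24, 35), so p = 6/38 ≈ 0.157895.
d = −(3/4) ln(1 − 4p/3) = −0.75 ln(1 − 0.210527) = −0.75 ln(0.789473)
  = −0.75 × (-0.236390) = 0.177293 substitutions/site.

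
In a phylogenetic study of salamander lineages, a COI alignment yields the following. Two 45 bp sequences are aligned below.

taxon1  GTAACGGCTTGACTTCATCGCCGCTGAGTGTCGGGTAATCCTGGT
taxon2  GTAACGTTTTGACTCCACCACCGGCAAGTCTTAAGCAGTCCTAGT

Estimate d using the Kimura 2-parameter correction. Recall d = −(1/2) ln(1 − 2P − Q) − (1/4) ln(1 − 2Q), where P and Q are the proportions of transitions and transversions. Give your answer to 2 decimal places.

Of 45 sites, 12 differences are transitions and 3 are transversions, so P = 12/45 ≈ 0.266667 and Q = 3/45 ≈ 0.066667.
Under the Kimura two-parameter model, d = −½ ln(1 − 2P − Q) − ¼ ln(1 − 2Q).
1 − 2P − Q = 0.399999, giving −½ ln(0.399999) = 0.458147.
1 − 2Q = 0.866666, giving −¼ ln(0.866666) = 0.035775.
d = 0.458147 + 0.035775 = 0.493922.

0.49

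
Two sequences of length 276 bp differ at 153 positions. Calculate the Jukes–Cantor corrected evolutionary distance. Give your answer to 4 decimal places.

1.0078

p = 153/276 ≈ 0.554348.
d = −(3/4) ln(1 − 4p/3) = −0.75 ln(1 − 0.739131) = −0.75 ln(0.260869)
  = −0.75 × (-1.343737) = 1.007803 substitutions/site.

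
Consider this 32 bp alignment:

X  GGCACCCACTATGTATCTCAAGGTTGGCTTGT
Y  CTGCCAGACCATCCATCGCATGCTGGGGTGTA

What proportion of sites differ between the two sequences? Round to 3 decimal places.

The sequences differ at 17 of 32 positions.
p = 17/32 = 0.53125 ≈ 0.531 (to 3 d.p.).

0.531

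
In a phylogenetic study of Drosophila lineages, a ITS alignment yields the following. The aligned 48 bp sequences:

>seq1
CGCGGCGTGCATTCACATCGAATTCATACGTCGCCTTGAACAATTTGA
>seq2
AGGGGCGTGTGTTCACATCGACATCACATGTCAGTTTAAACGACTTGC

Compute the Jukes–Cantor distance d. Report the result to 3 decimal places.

0.404

The sequences differ at 15 of 48 sites, so p = 15/48 = 0.3125.
d = −(3/4) ln(1 − 4p/3) = −0.75 ln(1 − 0.416667) = −0.75 ln(0.583333)
  = −0.75 × (-0.538997) = 0.404248 substitutions/site.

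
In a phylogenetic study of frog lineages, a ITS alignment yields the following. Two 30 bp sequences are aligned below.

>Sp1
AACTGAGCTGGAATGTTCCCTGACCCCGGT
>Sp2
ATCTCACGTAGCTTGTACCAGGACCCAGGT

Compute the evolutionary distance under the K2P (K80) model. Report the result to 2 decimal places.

Of 30 sites, 1 differences are transitions and 10 are transversions, so P = 1/30 ≈ 0.033333 and Q = 10/30 ≈ 0.333333.
Under the Kimura two-parameter model, d = −½ ln(1 − 2P − Q) − ¼ ln(1 − 2Q).
1 − 2P − Q = 0.600001, giving −½ ln(0.600001) = 0.255412.
1 − 2Q = 0.333334, giving −¼ ln(0.333334) = 0.274653.
d = 0.255412 + 0.274653 = 0.530065.

0.53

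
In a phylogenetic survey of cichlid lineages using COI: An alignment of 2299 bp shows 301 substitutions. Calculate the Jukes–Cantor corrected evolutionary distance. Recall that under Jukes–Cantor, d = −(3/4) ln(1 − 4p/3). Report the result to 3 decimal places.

0.144

p = 301/2299 ≈ 0.130926.
d = −(3/4) ln(1 − 4p/3) = −0.75 ln(1 − 0.174568) = −0.75 ln(0.825432)
  = −0.75 × (-0.191848) = 0.143886 substitutions/site.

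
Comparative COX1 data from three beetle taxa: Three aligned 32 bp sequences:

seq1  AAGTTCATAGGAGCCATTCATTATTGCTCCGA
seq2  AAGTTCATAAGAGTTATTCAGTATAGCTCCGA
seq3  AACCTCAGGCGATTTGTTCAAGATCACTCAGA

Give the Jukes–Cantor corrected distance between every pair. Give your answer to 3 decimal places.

d(seq1,seq2) = 0.175, d(seq1,seq3) = 0.657, d(seq2,seq3) = 0.520

seq1–seq2: 5/32 sites differ → p = 0.15625, d = −0.75 ln(1 − 0.208333) = 0.175211 ≈ 0.175.
seq1–seq3: 14/32 sites differ → p = 0.4375, d = −0.75 ln(1 − 0.583333) = 0.656601 ≈ 0.657.
seq2–seq3: 12/32 sites differ → p = 0.375, d = −0.75 ln(1 − 0.5) = 0.519860 ≈ 0.520.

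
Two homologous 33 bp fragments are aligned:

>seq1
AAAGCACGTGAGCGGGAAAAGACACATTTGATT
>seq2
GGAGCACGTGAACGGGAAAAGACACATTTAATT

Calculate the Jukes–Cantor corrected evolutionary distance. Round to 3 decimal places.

0.132

The sequences differ at 4 of 33 sites (1, 2, 12, 30), so p = 4/33 ≈ 0.121212.
d = −(3/4) ln(1 − 4p/3) = −0.75 ln(1 − 0.161616) = −0.75 ln(0.838384)
  = −0.75 × (-0.176279) = 0.132209 substitutions/site.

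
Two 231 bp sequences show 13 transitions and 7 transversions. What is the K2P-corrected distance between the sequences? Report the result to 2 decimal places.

0.09

P = 13/231 ≈ 0.056277 and Q = 7/231 ≈ 0.030303.
Under the Kimura two-parameter model, d = −½ ln(1 − 2P − Q) − ¼ ln(1 − 2Q).
1 − 2P − Q = 0.857143, giving −½ ln(0.857143) = 0.077075.
1 − 2Q = 0.939394, giving −¼ ln(0.939394) = 0.015630.
d = 0.077075 + 0.015630 = 0.092705.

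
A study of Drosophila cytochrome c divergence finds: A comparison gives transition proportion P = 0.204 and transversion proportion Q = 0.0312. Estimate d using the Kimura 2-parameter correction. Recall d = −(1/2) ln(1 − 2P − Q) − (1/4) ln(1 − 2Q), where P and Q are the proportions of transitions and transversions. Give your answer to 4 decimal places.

Under the Kimura two-parameter model, d = −½ ln(1 − 2P − Q) − ¼ ln(1 − 2Q).
1 − 2P − Q = 0.5608, giving −½ ln(0.5608) = 0.289195.
1 − 2Q = 0.9376, giving −¼ ln(0.9376) = 0.016108.
d = 0.289195 + 0.016108 = 0.305303.

0.3053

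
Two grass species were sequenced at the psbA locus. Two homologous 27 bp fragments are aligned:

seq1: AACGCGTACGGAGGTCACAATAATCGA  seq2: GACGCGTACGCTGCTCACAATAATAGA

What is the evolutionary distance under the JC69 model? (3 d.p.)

The sequences differ at 5 of 27 sites (1, 11, 12, 14, 25), so p = 5/27 ≈ 0.185185.
d = −(3/4) ln(1 − 4p/3) = −0.75 ln(1 − 0.246913) = −0.75 ln(0.753087)
  = −0.75 × (-0.283575) = 0.212681 substitutions/site.

0.213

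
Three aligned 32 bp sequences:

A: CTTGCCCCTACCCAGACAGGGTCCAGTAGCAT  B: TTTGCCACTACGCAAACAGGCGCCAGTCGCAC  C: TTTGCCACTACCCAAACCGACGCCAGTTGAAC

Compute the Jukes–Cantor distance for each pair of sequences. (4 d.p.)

A–B: 8/32 sites differ → p = 0.25, d = −0.75 ln(1 − 0.333333) = 0.304098 ≈ 0.3041.
A–C: 10/32 sites differ → p = 0.3125, d = −0.75 ln(1 − 0.416667) = 0.404248 ≈ 0.4042.
B–C: 5/32 sites differ → p = 0.15625, d = −0.75 ln(1 − 0.208333) = 0.175211 ≈ 0.1752.

d(A,B) = 0.3041, d(A,C) = 0.4042, d(B,C) = 0.1752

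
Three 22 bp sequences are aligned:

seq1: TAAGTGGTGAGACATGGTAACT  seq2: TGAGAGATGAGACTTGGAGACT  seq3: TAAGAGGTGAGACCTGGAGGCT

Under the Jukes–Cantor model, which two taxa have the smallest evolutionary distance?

seq2 and seq3

seq1–seq2: 6/22 differ, p = 0.273, d = 0.339.
seq1–seq3: 5/22 differ, p = 0.227, d = 0.271.
seq2–seq3: 4/22 differ, p = 0.182, d = 0.208.
The smallest distance is between seq2 and seq3.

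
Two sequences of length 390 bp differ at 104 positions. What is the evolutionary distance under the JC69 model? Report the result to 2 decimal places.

0.33

p = 104/390 ≈ 0.266667.
d = −(3/4) ln(1 − 4p/3) = −0.75 ln(1 − 0.355556) = −0.75 ln(0.644444)
  = −0.75 × (-0.439367) = 0.329525 substitutions/site.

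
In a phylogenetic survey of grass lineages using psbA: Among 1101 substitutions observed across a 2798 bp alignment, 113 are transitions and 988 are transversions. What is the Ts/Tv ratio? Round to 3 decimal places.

R = 113/988 = 0.114372… ≈ 0.114 (to 3 d.p.).

0.114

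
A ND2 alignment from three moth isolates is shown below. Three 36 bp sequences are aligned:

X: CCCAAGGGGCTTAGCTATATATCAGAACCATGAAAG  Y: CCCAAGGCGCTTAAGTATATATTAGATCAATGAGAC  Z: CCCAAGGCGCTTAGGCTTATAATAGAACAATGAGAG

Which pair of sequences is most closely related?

Y and Z

X–Y: 8/36 differ, p = 0.222, d = 0.264.
X–Z: 8/36 differ, p = 0.222, d = 0.264.
Y–Z: 6/36 differ, p = 0.167, d = 0.188.
The smallest distance is between Y and Z.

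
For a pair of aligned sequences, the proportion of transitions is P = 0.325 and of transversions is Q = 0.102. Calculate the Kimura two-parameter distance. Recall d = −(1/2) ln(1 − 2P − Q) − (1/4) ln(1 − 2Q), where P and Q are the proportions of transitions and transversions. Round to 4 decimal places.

Under the Kimura two-parameter model, d = −½ ln(1 − 2P − Q) − ¼ ln(1 − 2Q).
1 − 2P − Q = 0.248, giving −½ ln(0.248) = 0.697163.
1 − 2Q = 0.796, giving −¼ ln(0.796) = 0.057039.
d = 0.697163 + 0.057039 = 0.754202.

0.7542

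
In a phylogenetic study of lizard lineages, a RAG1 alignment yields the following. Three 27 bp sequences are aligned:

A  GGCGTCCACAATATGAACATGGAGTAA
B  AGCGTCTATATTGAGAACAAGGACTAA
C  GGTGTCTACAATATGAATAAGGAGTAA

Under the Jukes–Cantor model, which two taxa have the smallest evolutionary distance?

A–B: 8/27 differ, p = 0.296, d = 0.377.
A–C: 4/27 differ, p = 0.148, d = 0.165.
B–C: 8/27 differ, p = 0.296, d = 0.377.
The smallest distance is between A and C.

A and C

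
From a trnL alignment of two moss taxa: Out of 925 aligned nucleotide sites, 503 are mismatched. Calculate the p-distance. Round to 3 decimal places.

p = 503/925 = 0.543783… ≈ 0.544 (to 3 d.p.).

0.544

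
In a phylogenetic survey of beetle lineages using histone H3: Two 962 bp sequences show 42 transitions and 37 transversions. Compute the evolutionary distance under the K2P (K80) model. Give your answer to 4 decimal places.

P = 42/962 ≈ 0.043659 and Q = 37/962 ≈ 0.038462.
Under the Kimura two-parameter model, d = −½ ln(1 − 2P − Q) − ¼ ln(1 − 2Q).
1 − 2P − Q = 0.87422, giving −½ ln(0.87422) = 0.067212.
1 − 2Q = 0.923076, giving −¼ ln(0.923076) = 0.020011.
d = 0.067212 + 0.020011 = 0.087223.

0.0872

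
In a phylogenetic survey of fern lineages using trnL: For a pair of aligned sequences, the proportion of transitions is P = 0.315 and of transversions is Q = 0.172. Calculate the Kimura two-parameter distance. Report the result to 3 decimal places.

0.915

Under the Kimura two-parameter model, d = −½ ln(1 − 2P − Q) − ¼ ln(1 − 2Q).
1 − 2P − Q = 0.198, giving −½ ln(0.198) = 0.809744.
1 − 2Q = 0.656, giving −¼ ln(0.656) = 0.105399.
d = 0.809744 + 0.105399 = 0.915143.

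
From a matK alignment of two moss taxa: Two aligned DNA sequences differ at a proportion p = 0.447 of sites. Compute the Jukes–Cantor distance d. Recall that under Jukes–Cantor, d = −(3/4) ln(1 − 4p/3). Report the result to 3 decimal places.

0.680

d = −(3/4) ln(1 − 4p/3) = −0.75 ln(1 − 0.596) = −0.75 ln(0.404)
  = −0.75 × (-0.906340) = 0.679755 substitutions/site.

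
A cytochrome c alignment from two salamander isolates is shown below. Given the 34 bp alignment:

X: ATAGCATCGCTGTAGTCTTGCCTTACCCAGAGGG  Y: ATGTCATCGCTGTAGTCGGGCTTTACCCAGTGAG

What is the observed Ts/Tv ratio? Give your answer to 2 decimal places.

0.75

Transitions are A↔G and C↔T; transversions are all other mismatches.
Transitions: 3. Transversions: 4.
R = 3/4 = 0.75.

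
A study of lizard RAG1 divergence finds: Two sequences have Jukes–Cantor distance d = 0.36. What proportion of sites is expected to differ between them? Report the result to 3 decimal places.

0.286

p = (3/4)(1 − e^(−4d/3)) = 0.75 × (1 − e^(-0.48)) = 0.75 × (1 − 0.618783) = 0.285913.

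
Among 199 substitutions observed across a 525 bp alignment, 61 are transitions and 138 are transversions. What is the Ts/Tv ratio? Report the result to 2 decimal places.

R = 61/138 = 0.442028… ≈ 0.44 (to 2 d.p.).

0.44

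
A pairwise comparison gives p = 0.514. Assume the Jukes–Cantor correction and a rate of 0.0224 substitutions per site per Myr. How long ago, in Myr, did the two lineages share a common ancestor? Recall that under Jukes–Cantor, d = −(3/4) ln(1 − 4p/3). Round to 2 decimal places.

19.36

d = −(3/4) ln(1 − 4p/3) = −0.75 ln(1 − 0.685333) = −0.75 ln(0.314667)
  = −0.75 × (-1.156240) = 0.867180 substitutions/site.
Under a molecular clock d = 2μt, so t = d/(2μ) = 0.867180 / (2 × 0.0224) = 19.36 Myr.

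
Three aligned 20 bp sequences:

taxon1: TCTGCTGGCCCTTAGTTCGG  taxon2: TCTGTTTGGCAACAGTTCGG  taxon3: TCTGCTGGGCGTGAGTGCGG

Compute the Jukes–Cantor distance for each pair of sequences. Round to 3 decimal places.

d(taxon1,taxon2) = 0.383, d(taxon1,taxon3) = 0.233, d(taxon2,taxon3) = 0.383

taxon1–taxon2: 6/20 sites differ → p = 0.3, d = −0.75 ln(1 − 0.4) = 0.383119 ≈ 0.383.
taxon1–taxon3: 4/20 sites differ → p = 0.2, d = −0.75 ln(1 − 0.266667) = 0.232617 ≈ 0.233.
taxon2–taxon3: 6/20 sites differ → p = 0.3, d = −0.75 ln(1 − 0.4) = 0.383119 ≈ 0.383.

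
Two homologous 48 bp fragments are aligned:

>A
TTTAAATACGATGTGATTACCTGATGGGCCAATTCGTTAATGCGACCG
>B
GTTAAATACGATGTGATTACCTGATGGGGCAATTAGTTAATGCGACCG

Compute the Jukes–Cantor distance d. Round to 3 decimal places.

0.065

The sequences differ at 3 of 48 sites (1, 29, 35), so p = 3/48 = 0.0625.
d = −(3/4) ln(1 − 4p/3) = −0.75 ln(1 − 0.083333) = −0.75 ln(0.916667)
  = −0.75 × (-0.087011) = 0.065258 substitutions/site.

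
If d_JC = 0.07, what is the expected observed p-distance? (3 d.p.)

p = (3/4)(1 − e^(−4d/3)) = 0.75 × (1 − e^(-0.093333)) = 0.75 × (1 − 0.910890) = 0.066833.

0.067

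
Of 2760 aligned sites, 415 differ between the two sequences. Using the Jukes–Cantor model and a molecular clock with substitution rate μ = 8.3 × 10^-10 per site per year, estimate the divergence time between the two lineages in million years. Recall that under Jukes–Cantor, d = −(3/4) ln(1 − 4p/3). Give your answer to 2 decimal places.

101.09

p = 415/2760 ≈ 0.150362.
d = −(3/4) ln(1 − 4p/3) = −0.75 ln(1 − 0.200483) = −0.75 ln(0.799517)
  = −0.75 × (-0.223747) = 0.167810 substitutions/site.
Under a molecular clock d = 2μt, so t = d/(2μ) = 0.167810 / (2 × 8.3 × 10^-10) = 101.09 million years.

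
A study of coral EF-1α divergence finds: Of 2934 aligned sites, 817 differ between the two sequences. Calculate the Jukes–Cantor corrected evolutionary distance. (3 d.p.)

p = 817/2934 ≈ 0.278459.
d = −(3/4) ln(1 − 4p/3) = −0.75 ln(1 − 0.371279) = −0.75 ln(0.628721)
  = −0.75 × (-0.464068) = 0.348051 substitutions/site.

0.348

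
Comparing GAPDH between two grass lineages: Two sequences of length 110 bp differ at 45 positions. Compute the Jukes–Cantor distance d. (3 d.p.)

0.591

p = 45/110 ≈ 0.409091.
d = −(3/4) ln(1 − 4p/3) = −0.75 ln(1 − 0.545455) = −0.75 ln(0.454545)
  = −0.75 × (-0.788458) = 0.591344 substitutions/site.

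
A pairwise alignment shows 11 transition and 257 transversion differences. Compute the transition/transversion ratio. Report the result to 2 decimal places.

0.04

R = 11/257 = 0.042801… ≈ 0.04 (to 2 d.p.).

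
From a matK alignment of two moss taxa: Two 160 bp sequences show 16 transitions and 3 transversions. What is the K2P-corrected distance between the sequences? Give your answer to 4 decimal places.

0.1330

P = 16/160 = 0.1 and Q = 3/160 = 0.01875.
Under the Kimura two-parameter model, d = −½ ln(1 − 2P − Q) − ¼ ln(1 − 2Q).
1 − 2P − Q = 0.78125, giving −½ ln(0.78125) = 0.123430.
1 − 2Q = 0.9625, giving −¼ ln(0.9625) = 0.009555.
d = 0.123430 + 0.009555 = 0.132985.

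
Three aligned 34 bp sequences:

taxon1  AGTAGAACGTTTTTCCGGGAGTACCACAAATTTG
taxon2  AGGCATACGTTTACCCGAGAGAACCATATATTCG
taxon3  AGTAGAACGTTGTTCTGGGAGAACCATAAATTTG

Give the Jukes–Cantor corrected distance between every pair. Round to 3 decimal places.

d(taxon1,taxon2) = 0.423, d(taxon1,taxon3) = 0.128, d(taxon2,taxon3) = 0.423

taxon1–taxon2: 11/34 sites differ → p ≈ 0.323529, d = −0.75 ln(1 − 0.431372) = 0.423397 ≈ 0.423.
taxon1–taxon3: 4/34 sites differ → p ≈ 0.117647, d = −0.75 ln(1 − 0.156863) = 0.127969 ≈ 0.128.
taxon2–taxon3: 11/34 sites differ → p ≈ 0.323529, d = −0.75 ln(1 − 0.431372) = 0.423397 ≈ 0.423.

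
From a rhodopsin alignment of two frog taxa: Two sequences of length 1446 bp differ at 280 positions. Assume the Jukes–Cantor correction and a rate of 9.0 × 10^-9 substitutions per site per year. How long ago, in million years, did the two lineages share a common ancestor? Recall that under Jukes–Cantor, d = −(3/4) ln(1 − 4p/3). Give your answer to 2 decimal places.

12.44

p = 280/1446 ≈ 0.193638.
d = −(3/4) ln(1 − 4p/3) = −0.75 ln(1 − 0.258184) = −0.75 ln(0.741816)
  = −0.75 × (-0.298654) = 0.223991 substitutions/site.
Under a molecular clock d = 2μt, so t = d/(2μ) = 0.223991 / (2 × 9.0 × 10^-9) = 12.44 million years.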